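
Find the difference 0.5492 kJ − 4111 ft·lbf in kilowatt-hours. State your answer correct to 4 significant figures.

-0.001396 kWh

0.5492 kJ = 0.000152556 kWh and 4111 ft·lbf = 0.00154827 kWh.
0.000152556 − 0.00154827 ≈ -0.001396 kWh.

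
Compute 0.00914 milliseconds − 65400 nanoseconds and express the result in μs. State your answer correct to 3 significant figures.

-56.3 microseconds

0.00914 ms = 9.14000 μs and 65400 ns = 65.4000 μs.
9.14000 − 65.4000 ≈ -56.3 μs.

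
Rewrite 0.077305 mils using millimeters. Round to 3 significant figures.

0.00196 mm

1 mil = 0.0254000 mm.
0.077305 × 0.0254000 ≈ 0.00196 mm.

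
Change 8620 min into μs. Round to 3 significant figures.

1 minute = 6.00000e+7 μs.
So 8620 × 6.00000e+7 ≈ 5.17e+11 μs.

5.17e+11 μs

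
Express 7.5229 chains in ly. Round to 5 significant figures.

1 chain = 2.12635e-15 light-years.
Thus 7.5229 × 2.12635e-15 ≈ 1.5996e-14 ly.

1.5996e-14 light-years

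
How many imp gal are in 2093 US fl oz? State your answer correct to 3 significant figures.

1 US fluid ounce = 0.00650527 imp gal.
2093 × 0.00650527 ≈ 13.6 imp gal.

13.6 imp gal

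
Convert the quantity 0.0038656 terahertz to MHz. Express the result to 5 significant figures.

3865.6 megahertz

1 terahertz = 1.00000e+6 MHz.
0.0038656 × 1.00000e+6 ≈ 3865.6 MHz.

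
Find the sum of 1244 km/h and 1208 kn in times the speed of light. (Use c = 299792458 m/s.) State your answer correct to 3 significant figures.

1244 km/h = 1.15265e-6 c and 1208 kn = 2.07293e-6 c.
1.15265e-6 + 2.07293e-6 ≈ 3.23e-6 c.

3.23e-6 c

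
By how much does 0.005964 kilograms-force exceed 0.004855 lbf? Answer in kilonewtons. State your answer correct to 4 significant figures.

3.689e-5 kilonewtons

0.005964 kgf = 5.84869e-5 kN and 0.004855 lbf = 2.15961e-5 kN.
5.84869e-5 − 2.15961e-5 ≈ 3.689e-5 kN.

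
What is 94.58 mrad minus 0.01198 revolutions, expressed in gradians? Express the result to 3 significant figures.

94.58 mrad = 6.02115 grad and 0.01198 rev = 4.79200 grad.
6.02115 − 4.79200 ≈ 1.23 grad.

1.23 gradians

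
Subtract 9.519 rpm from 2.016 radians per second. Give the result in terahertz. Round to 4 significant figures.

1.622e-13 THz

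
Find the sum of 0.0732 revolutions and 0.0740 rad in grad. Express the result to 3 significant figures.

34.0 grad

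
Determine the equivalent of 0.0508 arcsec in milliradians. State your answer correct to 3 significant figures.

0.000246 mrad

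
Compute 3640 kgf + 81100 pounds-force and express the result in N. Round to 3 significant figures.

396000 N

3640 kgf = 35696.2 N and 81100 lbf = 360751 N.
35696.2 + 360751 ≈ 396000 N.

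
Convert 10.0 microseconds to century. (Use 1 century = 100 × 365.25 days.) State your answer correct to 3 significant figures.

1 μs = 3.16881e-16 centuries.
Then 10.0 × 3.16881e-16 ≈ 3.17e-15 century.

3.17e-15 century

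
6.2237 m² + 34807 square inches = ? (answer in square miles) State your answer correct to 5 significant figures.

6.2237 m² = 2.40298 × 10^-6 mi² and 34807 in² = 8.67034 × 10^-6 mi².
2.40298 × 10^-6 + 8.67034 × 10^-6 ≈ 1.1073 × 10^-5 mi².

1.1073 × 10^-5 mi²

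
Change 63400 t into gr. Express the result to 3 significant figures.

1 t = 1.54324e+7 grains.
Then 63400 × 1.54324e+7 ≈ 9.78e+11 gr.

9.78e+11 gr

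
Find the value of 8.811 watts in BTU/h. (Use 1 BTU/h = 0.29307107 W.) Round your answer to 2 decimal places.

30.06 BTU/h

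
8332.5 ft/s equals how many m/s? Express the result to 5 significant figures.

2539.7 m/s

1 ft/s = 0.304800 meters per second.
Then 8332.5 × 0.304800 ≈ 2539.7 m/s.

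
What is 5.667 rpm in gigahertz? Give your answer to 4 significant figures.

9.445 × 10^-11 gigahertz

1 revolution per minute = 1.66667 × 10^-11 GHz.
Then 5.667 × 1.66667 × 10^-11 ≈ 9.445 × 10^-11 GHz.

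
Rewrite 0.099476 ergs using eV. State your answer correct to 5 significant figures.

6.2088 × 10^10 electronvolts

1 erg = 6.24151 × 10^11 electronvolts.
Then 0.099476 × 6.24151 × 10^11 ≈ 6.2088 × 10^10 eV.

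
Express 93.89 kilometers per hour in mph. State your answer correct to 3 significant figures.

58.3 mph

1 km/h = 0.621371 mph.
So 93.89 × 0.621371 ≈ 58.3 mph.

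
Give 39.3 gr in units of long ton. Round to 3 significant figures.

2.51 × 10^-6 long ton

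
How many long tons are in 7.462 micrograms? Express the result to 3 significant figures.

1 μg = 9.84207 × 10^-13 long tons.
So 7.462 × 9.84207 × 10^-13 ≈ 7.34 × 10^-12 long ton.

7.34 × 10^-12 long tons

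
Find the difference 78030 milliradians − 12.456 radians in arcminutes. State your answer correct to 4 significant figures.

78030 mrad = 268247 arcmin and 12.456 rad = 42820.6 arcmin.
268247 − 42820.6 ≈ 225400 arcmin.

225400 arcmin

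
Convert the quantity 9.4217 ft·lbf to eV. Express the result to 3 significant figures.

1 foot-pound = 8.46235e+18 electronvolts.
9.4217 × 8.46235e+18 ≈ 7.97e+19 eV.

7.97e+19 electronvolts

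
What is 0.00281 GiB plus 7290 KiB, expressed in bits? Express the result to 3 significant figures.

0.00281 GiB = 2.41377e+7 bit and 7290 KiB = 5.97197e+7 bit.
2.41377e+7 + 5.97197e+7 ≈ 8.39e+7 bit.

8.39e+7 bit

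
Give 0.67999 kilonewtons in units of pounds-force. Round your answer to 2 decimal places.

152.87 lbf

1 kN = 224.809 lbf.
0.67999 × 224.809 ≈ 152.87 lbf.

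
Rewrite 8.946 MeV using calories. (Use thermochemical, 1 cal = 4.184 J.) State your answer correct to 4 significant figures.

3.426 × 10^-13 cal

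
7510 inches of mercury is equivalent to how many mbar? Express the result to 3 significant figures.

254000 mbar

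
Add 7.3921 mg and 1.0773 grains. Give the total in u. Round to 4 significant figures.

7.3921 mg = 4.45163 × 10^21 u and 1.0773 gr = 4.20393 × 10^22 u.
4.45163 × 10^21 + 4.20393 × 10^22 ≈ 4.649 × 10^22 u.

4.649 × 10^22 atomic mass units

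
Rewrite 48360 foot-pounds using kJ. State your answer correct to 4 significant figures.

1 foot-pound = 0.00135582 kilojoules.
48360 × 0.00135582 ≈ 65.57 kJ.

65.57 kJ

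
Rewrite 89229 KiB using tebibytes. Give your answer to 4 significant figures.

8.310 × 10^-5 TiB

1 kibibyte = 9.31323 × 10^-10 tebibytes.
So 89229 × 9.31323 × 10^-10 ≈ 8.310 × 10^-5 TiB.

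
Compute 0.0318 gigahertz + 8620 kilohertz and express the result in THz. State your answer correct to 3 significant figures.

4.04e-5 terahertz

0.0318 GHz = 3.18000e-5 THz and 8620 kHz = 8.62000e-6 THz.
3.18000e-5 + 8.62000e-6 ≈ 4.04e-5 THz.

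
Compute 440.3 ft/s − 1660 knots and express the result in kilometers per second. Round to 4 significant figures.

-0.7198 km/s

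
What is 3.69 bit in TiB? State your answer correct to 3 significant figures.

1 bit = 1.13687 × 10^-13 TiB.
Then 3.69 × 1.13687 × 10^-13 ≈ 4.20 × 10^-13 TiB.

4.20 × 10^-13 TiB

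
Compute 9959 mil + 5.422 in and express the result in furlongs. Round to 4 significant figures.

9959 mil = 0.00125745 furlong and 5.422 in = 0.000684596 furlong.
0.00125745 + 0.000684596 ≈ 0.001942 furlong.

0.001942 furlong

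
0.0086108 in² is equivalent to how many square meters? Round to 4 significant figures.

5.555 × 10^-6 square meters

1 in² = 0.000645160 m².
Then 0.0086108 × 0.000645160 ≈ 5.555 × 10^-6 m².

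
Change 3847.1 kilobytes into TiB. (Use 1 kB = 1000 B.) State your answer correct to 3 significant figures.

3.50 × 10^-6 TiB

1 kilobyte = 9.09495 × 10^-10 TiB.
Thus 3847.1 × 9.09495 × 10^-10 ≈ 3.50 × 10^-6 TiB.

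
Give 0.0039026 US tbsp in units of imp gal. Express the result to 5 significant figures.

1.2694e-5 imp gal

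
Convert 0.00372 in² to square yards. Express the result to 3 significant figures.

1 in² = 0.000771605 square yards.
Then 0.00372 × 0.000771605 ≈ 2.87e-6 yd².

2.87e-6 square yards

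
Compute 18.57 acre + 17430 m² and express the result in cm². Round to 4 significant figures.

18.57 acre = 7.51501 × 10^8 cm² and 17430 m² = 1.74300 × 10^8 cm².
7.51501 × 10^8 + 1.74300 × 10^8 ≈ 9.258 × 10^8 cm².

9.258 × 10^8 cm²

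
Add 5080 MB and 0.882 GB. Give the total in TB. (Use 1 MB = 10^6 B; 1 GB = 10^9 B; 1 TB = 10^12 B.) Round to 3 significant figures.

0.00596 terabytes

5080 MB = 0.00508000 TB and 0.882 GB = 0.000882000 TB.
0.00508000 + 0.000882000 ≈ 0.00596 TB.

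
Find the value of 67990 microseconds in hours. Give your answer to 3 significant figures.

1.89e-5 h

1 microsecond = 2.77778e-10 h.
Then 67990 × 2.77778e-10 ≈ 1.89e-5 h.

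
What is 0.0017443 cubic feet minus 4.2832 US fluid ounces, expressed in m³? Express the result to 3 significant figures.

0.0017443 ft³ = 4.93931 × 10^-5 m³ and 4.2832 US fl oz = 0.000126669 m³.
4.93931 × 10^-5 − 0.000126669 ≈ -7.73 × 10^-5 m³.

-7.73 × 10^-5 cubic meters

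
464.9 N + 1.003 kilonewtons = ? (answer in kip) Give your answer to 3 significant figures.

0.330 kip

464.9 N = 0.104514 kip and 1.003 kN = 0.225483 kip.
0.104514 + 0.225483 ≈ 0.330 kip.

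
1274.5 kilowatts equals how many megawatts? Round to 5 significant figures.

1.2745 MW

1 kilowatt = 0.00100000 MW.
Then 1274.5 × 0.00100000 ≈ 1.2745 MW.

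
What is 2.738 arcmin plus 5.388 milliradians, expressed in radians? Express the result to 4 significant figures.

0.006184 rad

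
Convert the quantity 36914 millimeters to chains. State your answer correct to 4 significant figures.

1.835 chain

1 millimeter = 4.97097e-5 chain.
36914 × 4.97097e-5 ≈ 1.835 chain.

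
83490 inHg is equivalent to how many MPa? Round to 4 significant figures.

282.7 MPa

1 inHg = 0.00338639 MPa.
So 83490 × 0.00338639 ≈ 282.7 MPa.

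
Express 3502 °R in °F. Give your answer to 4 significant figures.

3042 degrees Fahrenheit

°R = °F + 459.67.
Applying the formula gives 3042 °F.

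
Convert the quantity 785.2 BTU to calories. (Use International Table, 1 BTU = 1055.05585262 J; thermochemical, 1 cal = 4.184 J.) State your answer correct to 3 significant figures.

1 BTU = 252.164 cal.
785.2 × 252.164 ≈ 198000 cal.

198000 cal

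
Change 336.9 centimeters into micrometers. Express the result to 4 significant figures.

1 centimeter = 10000.0 micrometers.
So 336.9 × 10000.0 ≈ 3.369 × 10^6 μm.

3.369 × 10^6 micrometers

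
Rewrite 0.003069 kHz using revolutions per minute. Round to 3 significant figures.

1 kHz = 60000.0 rpm.
Then 0.003069 × 60000.0 ≈ 184 rpm.

184 revolutions per minute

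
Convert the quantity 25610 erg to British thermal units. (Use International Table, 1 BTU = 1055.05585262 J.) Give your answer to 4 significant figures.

2.427 × 10^-6 BTU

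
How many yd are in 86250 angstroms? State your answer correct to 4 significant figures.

1 Å = 1.09361 × 10^-10 yards.
Thus 86250 × 1.09361 × 10^-10 ≈ 9.432 × 10^-6 yd.

9.432 × 10^-6 yards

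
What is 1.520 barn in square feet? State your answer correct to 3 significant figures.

1.64e-27 ft²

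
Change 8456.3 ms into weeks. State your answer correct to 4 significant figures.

1 ms = 1.65344 × 10^-9 wk.
Then 8456.3 × 1.65344 × 10^-9 ≈ 1.398 × 10^-5 wk.

1.398 × 10^-5 wk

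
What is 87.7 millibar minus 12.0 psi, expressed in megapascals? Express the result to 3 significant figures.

-0.0740 megapascals

87.7 mbar = 0.00877000 MPa and 12.0 psi = 0.0827371 MPa.
0.00877000 − 0.0827371 ≈ -0.0740 MPa.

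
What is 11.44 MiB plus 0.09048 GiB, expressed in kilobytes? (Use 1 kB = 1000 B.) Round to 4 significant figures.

11.44 MiB = 11995.7 kB and 0.09048 GiB = 97152.2 kB.
11995.7 + 97152.2 ≈ 109100 kB.

109100 kB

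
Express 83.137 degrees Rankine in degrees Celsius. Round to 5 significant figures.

°R = (°C + 273.15) × 9/5.
Applying the formula gives -226.96 °C.

-226.96 °C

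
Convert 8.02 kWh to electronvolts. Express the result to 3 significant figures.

1.80 × 10^26 eV

1 kilowatt-hour = 2.24694 × 10^25 electronvolts.
So 8.02 × 2.24694 × 10^25 ≈ 1.80 × 10^26 eV.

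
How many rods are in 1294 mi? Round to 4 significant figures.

1 mi = 320.000 rods.
So 1294 × 320.000 ≈ 414100 rod.

414100 rod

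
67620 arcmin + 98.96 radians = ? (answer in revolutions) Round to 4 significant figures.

67620 arcmin = 3.13056 rev and 98.96 rad = 15.7500 rev.
3.13056 + 15.7500 ≈ 18.88 rev.

18.88 rev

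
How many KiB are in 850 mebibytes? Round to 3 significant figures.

1 mebibyte = 1024.00 kibibytes.
So 850 × 1024.00 ≈ 870000 KiB.

870000 kibibytes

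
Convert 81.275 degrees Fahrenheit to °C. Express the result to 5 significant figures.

27.375 degrees Celsius

°C = (°F − 32) × 5/9.
Applying the formula gives 27.375 °C.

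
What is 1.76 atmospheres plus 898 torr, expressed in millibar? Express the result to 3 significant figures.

2980 mbar

1.76 atm = 1783.32 mbar and 898 torr = 1197.23 mbar.
1783.32 + 1197.23 ≈ 2980 mbar.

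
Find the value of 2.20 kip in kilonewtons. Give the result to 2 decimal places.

9.79 kilonewtons

1 kip = 4.44822 kilonewtons.
Then 2.20 × 4.44822 ≈ 9.79 kN.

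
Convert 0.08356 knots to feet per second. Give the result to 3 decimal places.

1 kn = 1.68781 feet per second.
Thus 0.08356 × 1.68781 ≈ 0.141 ft/s.

0.141 feet per second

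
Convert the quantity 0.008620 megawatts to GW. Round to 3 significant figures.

1 MW = 0.00100000 GW.
Then 0.008620 × 0.00100000 ≈ 8.62 × 10^-6 GW.

8.62 × 10^-6 GW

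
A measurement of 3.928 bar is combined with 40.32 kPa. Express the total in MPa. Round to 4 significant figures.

0.4331 MPa

3.928 bar = 0.392800 MPa and 40.32 kPa = 0.0403200 MPa.
0.392800 + 0.0403200 ≈ 0.4331 MPa.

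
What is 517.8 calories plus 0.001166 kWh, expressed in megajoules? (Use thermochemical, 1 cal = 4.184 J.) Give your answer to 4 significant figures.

517.8 cal = 0.00216648 MJ and 0.001166 kWh = 0.00419760 MJ.
0.00216648 + 0.00419760 ≈ 0.006364 MJ.

0.006364 MJ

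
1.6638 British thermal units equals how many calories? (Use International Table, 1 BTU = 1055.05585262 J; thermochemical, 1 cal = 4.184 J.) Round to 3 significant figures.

420 calories

1 British thermal unit = 252.164 cal.
Thus 1.6638 × 252.164 ≈ 420 cal.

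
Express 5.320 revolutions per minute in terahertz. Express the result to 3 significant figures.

1 revolution per minute = 1.66667e-14 THz.
5.320 × 1.66667e-14 ≈ 8.87e-14 THz.

8.87e-14 terahertz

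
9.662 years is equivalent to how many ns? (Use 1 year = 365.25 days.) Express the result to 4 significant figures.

1 yr = 3.15576e+16 ns.
9.662 × 3.15576e+16 ≈ 3.049e+17 ns.

3.049e+17 ns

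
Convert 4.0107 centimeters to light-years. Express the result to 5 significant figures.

4.2393 × 10^-18 light-years

1 centimeter = 1.05700 × 10^-18 ly.
Then 4.0107 × 1.05700 × 10^-18 ≈ 4.2393 × 10^-18 ly.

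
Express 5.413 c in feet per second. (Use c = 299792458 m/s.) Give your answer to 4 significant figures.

5.324e+9 ft/s

1 speed of light = 9.83571e+8 ft/s.
5.413 × 9.83571e+8 ≈ 5.324e+9 ft/s.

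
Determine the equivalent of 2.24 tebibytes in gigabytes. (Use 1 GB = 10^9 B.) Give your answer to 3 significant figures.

1 tebibyte = 1099.51 GB.
Then 2.24 × 1099.51 ≈ 2460 GB.

2460 GB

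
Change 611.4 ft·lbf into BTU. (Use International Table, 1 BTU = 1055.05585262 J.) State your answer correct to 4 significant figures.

0.7857 British thermal units

1 foot-pound = 0.00128507 British thermal units.
Thus 611.4 × 0.00128507 ≈ 0.7857 BTU.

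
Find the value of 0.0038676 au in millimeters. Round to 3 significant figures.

1 astronomical unit = 1.49598 × 10^14 millimeters.
0.0038676 × 1.49598 × 10^14 ≈ 5.79 × 10^11 mm.

5.79 × 10^11 millimeters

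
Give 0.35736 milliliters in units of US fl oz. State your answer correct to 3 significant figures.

0.0121 US fluid ounces

1 mL = 0.0338140 US fluid ounces.
Thus 0.35736 × 0.0338140 ≈ 0.0121 US fl oz.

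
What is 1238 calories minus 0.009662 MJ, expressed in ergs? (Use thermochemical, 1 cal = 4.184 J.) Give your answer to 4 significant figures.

1238 cal = 5.17979 × 10^10 erg and 0.009662 MJ = 9.66200 × 10^10 erg.
5.17979 × 10^10 − 9.66200 × 10^10 ≈ -4.482 × 10^10 erg.

-4.482 × 10^10 erg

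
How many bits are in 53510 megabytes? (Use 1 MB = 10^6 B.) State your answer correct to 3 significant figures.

1 MB = 8.00000 × 10^6 bit.
So 53510 × 8.00000 × 10^6 ≈ 4.28 × 10^11 bit.

4.28 × 10^11 bits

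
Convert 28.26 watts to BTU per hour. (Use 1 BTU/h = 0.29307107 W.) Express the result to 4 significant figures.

1 watt = 3.41214 BTU per hour.
Then 28.26 × 3.41214 ≈ 96.43 BTU/h.

96.43 BTU/h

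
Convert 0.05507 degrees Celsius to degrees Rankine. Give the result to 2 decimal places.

°R = (°C + 273.15) × 9/5.
Applying the formula gives 491.77 °R.

491.77 degrees Rankine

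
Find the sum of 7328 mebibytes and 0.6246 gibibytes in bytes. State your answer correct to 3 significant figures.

8.35 × 10^9 bytes

7328 MiB = 7.68396 × 10^9 B and 0.6246 GiB = 6.70659 × 10^8 B.
7.68396 × 10^9 + 6.70659 × 10^8 ≈ 8.35 × 10^9 B.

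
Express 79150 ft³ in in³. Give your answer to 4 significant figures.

1.368e+8 in³

1 cubic foot = 1728.00 cubic inches.
79150 × 1728.00 ≈ 1.368e+8 in³.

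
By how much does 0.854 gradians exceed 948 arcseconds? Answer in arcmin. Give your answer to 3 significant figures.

0.854 grad = 46.1160 arcmin and 948 arcsec = 15.8000 arcmin.
46.1160 − 15.8000 ≈ 30.3 arcmin.

30.3 arcminutes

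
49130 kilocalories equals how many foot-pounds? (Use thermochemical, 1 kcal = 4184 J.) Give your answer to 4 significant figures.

1.516 × 10^8 ft·lbf

1 kilocalorie = 3085.96 ft·lbf.
So 49130 × 3085.96 ≈ 1.516 × 10^8 ft·lbf.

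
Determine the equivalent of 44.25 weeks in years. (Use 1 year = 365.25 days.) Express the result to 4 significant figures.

0.8480 yr

1 week = 0.01916496 yr.
Then 44.25 × 0.01916496 ≈ 0.8480 yr.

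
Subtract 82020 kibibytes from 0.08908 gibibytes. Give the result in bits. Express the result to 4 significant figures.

9.328 × 10^7 bits

0.08908 GiB = 7.65191 × 10^8 bit and 82020 KiB = 6.71908 × 10^8 bit.
7.65191 × 10^8 − 6.71908 × 10^8 ≈ 9.328 × 10^7 bit.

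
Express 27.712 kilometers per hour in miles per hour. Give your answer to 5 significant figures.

1 km/h = 0.621371 mph.
27.712 × 0.621371 ≈ 17.219 mph.

17.219 miles per hour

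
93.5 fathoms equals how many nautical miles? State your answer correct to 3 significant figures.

1 fathom = 0.000987473 nmi.
93.5 × 0.000987473 ≈ 0.0923 nmi.

0.0923 nautical miles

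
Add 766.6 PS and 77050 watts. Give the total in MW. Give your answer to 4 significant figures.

0.6409 MW

766.6 PS = 0.563833 MW and 77050 W = 0.0770500 MW.
0.563833 + 0.0770500 ≈ 0.6409 MW.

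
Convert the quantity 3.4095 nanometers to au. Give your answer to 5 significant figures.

1 nm = 6.68459 × 10^-21 au.
Thus 3.4095 × 6.68459 × 10^-21 ≈ 2.2791 × 10^-20 au.

2.2791 × 10^-20 astronomical units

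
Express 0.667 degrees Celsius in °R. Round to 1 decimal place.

492.9 degrees Rankine

°R = (°C + 273.15) × 9/5.
Applying the formula gives 492.9 °R.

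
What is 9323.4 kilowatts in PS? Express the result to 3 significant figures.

12700 metric horsepower

1 kW = 1.35962 metric horsepower.
So 9323.4 × 1.35962 ≈ 12700 PS.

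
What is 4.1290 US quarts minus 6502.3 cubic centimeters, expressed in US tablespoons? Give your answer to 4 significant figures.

4.1290 US qt = 264.256 US tbsp and 6502.3 cm³ = 439.738 US tbsp.
264.256 − 439.738 ≈ -175.5 US tbsp.

-175.5 US tablespoons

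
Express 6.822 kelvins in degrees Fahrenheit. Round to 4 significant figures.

-447.4 °F

K = (°F + 459.67) × 5/9.
Applying the formula gives -447.4 °F.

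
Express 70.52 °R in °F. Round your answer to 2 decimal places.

-389.15 °F

°R = °F + 459.67.
Applying the formula gives -389.15 °F.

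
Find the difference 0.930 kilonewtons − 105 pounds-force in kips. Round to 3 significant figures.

0.104 kip

0.930 kN = 0.209072 kip and 105 lbf = 0.105000 kip.
0.209072 − 0.105000 ≈ 0.104 kip.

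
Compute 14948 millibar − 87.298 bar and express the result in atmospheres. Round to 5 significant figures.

-71.404 atmospheres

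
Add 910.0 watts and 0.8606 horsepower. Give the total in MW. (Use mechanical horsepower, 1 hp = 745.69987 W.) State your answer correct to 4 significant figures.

0.001552 MW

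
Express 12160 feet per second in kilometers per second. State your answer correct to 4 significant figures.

1 ft/s = 0.000304800 kilometers per second.
Then 12160 × 0.000304800 ≈ 3.706 km/s.

3.706 km/s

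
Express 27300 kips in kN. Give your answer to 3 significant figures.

121000 kN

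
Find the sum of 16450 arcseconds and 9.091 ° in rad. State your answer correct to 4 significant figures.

16450 arcsec = 0.0797519 rad and 9.091 ° = 0.158668 rad.
0.0797519 + 0.158668 ≈ 0.2384 rad.

0.2384 radians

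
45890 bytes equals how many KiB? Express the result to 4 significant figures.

44.81 kibibytes

1 byte = 0.0009765625 KiB.
45890 × 0.0009765625 ≈ 44.81 KiB.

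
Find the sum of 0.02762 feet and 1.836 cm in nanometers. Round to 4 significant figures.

0.02762 ft = 8.41858 × 10^6 nm and 1.836 cm = 1.83600 × 10^7 nm.
8.41858 × 10^6 + 1.83600 × 10^7 ≈ 2.678 × 10^7 nm.

2.678 × 10^7 nanometers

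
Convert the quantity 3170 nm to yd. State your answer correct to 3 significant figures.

1 nanometer = 1.09361 × 10^-9 yd.
3170 × 1.09361 × 10^-9 ≈ 3.47 × 10^-6 yd.

3.47 × 10^-6 yards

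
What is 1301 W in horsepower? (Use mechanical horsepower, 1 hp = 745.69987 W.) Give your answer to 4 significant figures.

1.745 hp

1 W = 0.00134102 hp.
Thus 1301 × 0.00134102 ≈ 1.745 hp.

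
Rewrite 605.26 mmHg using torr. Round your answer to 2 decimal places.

1 millimeter of mercury = 1.00000 torr.
Then 605.26 × 1.00000 ≈ 605.26 torr.

605.26 torr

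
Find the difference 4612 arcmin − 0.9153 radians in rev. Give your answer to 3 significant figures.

0.0678 revolutions

4612 arcmin = 0.213519 rev and 0.9153 rad = 0.145675 rev.
0.213519 − 0.145675 ≈ 0.0678 rev.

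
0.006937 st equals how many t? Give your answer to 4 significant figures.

1 st = 0.00635029 metric tons.
Then 0.006937 × 0.00635029 ≈ 4.405 × 10^-5 t.

4.405 × 10^-5 t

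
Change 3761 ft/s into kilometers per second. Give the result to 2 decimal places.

1 ft/s = 0.000304800 kilometers per second.
So 3761 × 0.000304800 ≈ 1.15 km/s.

1.15 km/s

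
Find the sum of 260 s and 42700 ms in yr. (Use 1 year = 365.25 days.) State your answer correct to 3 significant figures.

9.59e-6 yr

260 s = 8.23890e-6 yr and 42700 ms = 1.35308e-6 yr.
8.23890e-6 + 1.35308e-6 ≈ 9.59e-6 yr.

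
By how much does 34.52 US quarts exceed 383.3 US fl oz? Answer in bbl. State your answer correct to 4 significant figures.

0.1342 bbl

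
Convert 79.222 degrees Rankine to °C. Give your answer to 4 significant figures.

-229.1 °C

°R = (°C + 273.15) × 9/5.
Applying the formula gives -229.1 °C.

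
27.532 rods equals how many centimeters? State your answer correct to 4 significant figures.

1 rod = 502.920 cm.
So 27.532 × 502.920 ≈ 13850 cm.

13850 cm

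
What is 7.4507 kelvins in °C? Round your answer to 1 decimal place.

-265.7 °C

K = °C + 273.15.
Applying the formula gives -265.7 °C.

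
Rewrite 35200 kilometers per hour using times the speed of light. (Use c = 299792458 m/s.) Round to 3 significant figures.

3.26e-5 c

1 km/h = 9.26567e-10 c.
Thus 35200 × 9.26567e-10 ≈ 3.26e-5 c.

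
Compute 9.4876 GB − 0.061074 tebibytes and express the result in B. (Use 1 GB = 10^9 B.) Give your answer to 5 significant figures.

-5.7664 × 10^10 B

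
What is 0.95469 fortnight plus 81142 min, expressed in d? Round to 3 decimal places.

69.714 d

0.95469 fortnight = 13.3657 d and 81142 min = 56.3486 d.
13.3657 + 56.3486 ≈ 69.714 d.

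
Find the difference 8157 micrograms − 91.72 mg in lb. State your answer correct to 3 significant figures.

8157 μg = 1.79831 × 10^-5 lb and 91.72 mg = 0.000202208 lb.
1.79831 × 10^-5 − 0.000202208 ≈ -0.000184 lb.

-0.000184 lb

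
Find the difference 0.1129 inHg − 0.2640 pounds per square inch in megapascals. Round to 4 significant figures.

-0.001438 megapascals

0.1129 inHg = 0.000382323 MPa and 0.2640 psi = 0.00182022 MPa.
0.000382323 − 0.00182022 ≈ -0.001438 MPa.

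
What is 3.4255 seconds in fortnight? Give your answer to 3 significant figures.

1 second = 8.26720e-7 fortnights.
Thus 3.4255 × 8.26720e-7 ≈ 2.83e-6 fortnight.

2.83e-6 fortnight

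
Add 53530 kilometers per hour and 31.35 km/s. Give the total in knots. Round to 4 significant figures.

89840 kn

53530 km/h = 28903.9 kn and 31.35 km/s = 60939.5 kn.
28903.9 + 60939.5 ≈ 89840 kn.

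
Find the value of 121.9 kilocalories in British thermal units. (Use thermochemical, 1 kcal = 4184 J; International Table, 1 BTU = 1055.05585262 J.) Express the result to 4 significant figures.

1 kilocalorie = 3.96567 British thermal units.
121.9 × 3.96567 ≈ 483.4 BTU.

483.4 BTU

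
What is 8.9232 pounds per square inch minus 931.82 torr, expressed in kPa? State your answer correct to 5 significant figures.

-62.709 kPa

8.9232 psi = 61.5233 kPa and 931.82 torr = 124.232 kPa.
61.5233 − 124.232 ≈ -62.709 kPa.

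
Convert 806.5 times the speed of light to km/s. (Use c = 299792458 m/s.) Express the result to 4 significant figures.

1 c = 299792 kilometers per second.
Thus 806.5 × 299792 ≈ 2.418 × 10^8 km/s.

2.418 × 10^8 km/s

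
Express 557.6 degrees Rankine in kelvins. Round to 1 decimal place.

309.8 K

°R = K × 9/5.
Applying the formula gives 309.8 K.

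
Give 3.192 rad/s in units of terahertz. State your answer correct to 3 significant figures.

5.08 × 10^-13 THz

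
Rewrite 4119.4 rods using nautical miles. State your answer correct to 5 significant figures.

11.186 nautical miles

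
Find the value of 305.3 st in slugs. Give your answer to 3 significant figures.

133 slug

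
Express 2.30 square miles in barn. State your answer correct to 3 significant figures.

5.96 × 10^34 barn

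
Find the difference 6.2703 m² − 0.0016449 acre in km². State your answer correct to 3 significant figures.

6.2703 m² = 6.27030e-6 km² and 0.0016449 acre = 6.65667e-6 km².
6.27030e-6 − 6.65667e-6 ≈ -3.86e-7 km².

-3.86e-7 km²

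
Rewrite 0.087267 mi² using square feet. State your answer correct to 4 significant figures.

1 square mile = 2.78784 × 10^7 square feet.
0.087267 × 2.78784 × 10^7 ≈ 2.433 × 10^6 ft².

2.433 × 10^6 ft²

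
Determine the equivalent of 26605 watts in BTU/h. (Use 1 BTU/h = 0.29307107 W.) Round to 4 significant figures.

1 watt = 3.41214 BTU/h.
26605 × 3.41214 ≈ 90780 BTU/h.

90780 BTU/h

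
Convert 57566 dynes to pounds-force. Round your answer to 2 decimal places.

1 dyne = 2.24809e-6 pounds-force.
So 57566 × 2.24809e-6 ≈ 0.13 lbf.

0.13 pounds-force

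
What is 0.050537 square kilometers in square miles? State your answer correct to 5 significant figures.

0.019512 mi²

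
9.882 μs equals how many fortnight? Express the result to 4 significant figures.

8.170 × 10^-12 fortnights

1 microsecond = 8.26720 × 10^-13 fortnight.
Then 9.882 × 8.26720 × 10^-13 ≈ 8.170 × 10^-12 fortnight.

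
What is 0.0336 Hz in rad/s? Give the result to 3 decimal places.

0.211 radians per second

1 hertz = 6.28319 rad/s.
So 0.0336 × 6.28319 ≈ 0.211 rad/s.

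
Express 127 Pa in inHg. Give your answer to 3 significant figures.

1 pascal = 0.000295300 inches of mercury.
127 × 0.000295300 ≈ 0.0375 inHg.

0.0375 inches of mercury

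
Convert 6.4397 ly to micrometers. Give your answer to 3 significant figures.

1 ly = 9.46073 × 10^21 micrometers.
Then 6.4397 × 9.46073 × 10^21 ≈ 6.09 × 10^22 μm.

6.09 × 10^22 micrometers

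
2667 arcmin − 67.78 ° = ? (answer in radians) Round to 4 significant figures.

2667 arcmin = 0.775799 rad and 67.78 ° = 1.18298 rad.
0.775799 − 1.18298 ≈ -0.4072 rad.

-0.4072 radians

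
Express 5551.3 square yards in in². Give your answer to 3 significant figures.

1 square yard = 1296.00 in².
Thus 5551.3 × 1296.00 ≈ 7.19 × 10^6 in².

7.19 × 10^6 square inches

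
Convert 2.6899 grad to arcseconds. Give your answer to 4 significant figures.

1 gradian = 3240.00 arcseconds.
2.6899 × 3240.00 ≈ 8715 arcsec.

8715 arcsec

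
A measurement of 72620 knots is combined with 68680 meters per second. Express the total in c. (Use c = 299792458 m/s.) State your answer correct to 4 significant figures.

72620 kn = 0.000124616 c and 68680 m/s = 0.000229092 c.
0.000124616 + 0.000229092 ≈ 0.0003537 c.

0.0003537 times the speed of light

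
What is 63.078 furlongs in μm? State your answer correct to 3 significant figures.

1.27e+10 micrometers

1 furlong = 2.01168e+8 micrometers.
Then 63.078 × 2.01168e+8 ≈ 1.27e+10 μm.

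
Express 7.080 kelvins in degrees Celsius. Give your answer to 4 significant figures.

-266.1 °C

K = °C + 273.15.
Applying the formula gives -266.1 °C.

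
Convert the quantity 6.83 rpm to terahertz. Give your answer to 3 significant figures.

1.14 × 10^-13 terahertz

1 revolution per minute = 1.66667 × 10^-14 THz.
6.83 × 1.66667 × 10^-14 ≈ 1.14 × 10^-13 THz.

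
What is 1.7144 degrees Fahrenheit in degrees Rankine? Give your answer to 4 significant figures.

461.4 degrees Rankine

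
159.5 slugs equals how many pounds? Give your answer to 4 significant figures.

5132 lb

1 slug = 32.1740 pounds.
Thus 159.5 × 32.1740 ≈ 5132 lb.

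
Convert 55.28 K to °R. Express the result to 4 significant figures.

99.50 degrees Rankine

°R = K × 9/5.
Applying the formula gives 99.50 °R.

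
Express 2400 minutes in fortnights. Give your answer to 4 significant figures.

0.1190 fortnights

1 minute = 4.96032 × 10^-5 fortnight.
2400 × 4.96032 × 10^-5 ≈ 0.1190 fortnight.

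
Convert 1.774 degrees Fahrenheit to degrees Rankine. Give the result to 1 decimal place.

461.4 °R

°R = °F + 459.67.
Applying the formula gives 461.4 °R.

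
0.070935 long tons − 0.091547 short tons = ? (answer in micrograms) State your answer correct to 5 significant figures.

0.070935 long ton = 7.20733e+10 μg and 0.091547 short ton = 8.30500e+10 μg.
7.20733e+10 − 8.30500e+10 ≈ -1.0977e+10 μg.

-1.0977e+10 micrograms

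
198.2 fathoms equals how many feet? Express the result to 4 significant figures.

1189 feet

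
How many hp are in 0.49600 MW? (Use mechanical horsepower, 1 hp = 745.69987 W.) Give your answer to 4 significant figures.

665.1 hp

1 MW = 1341.02 hp.
Then 0.49600 × 1341.02 ≈ 665.1 hp.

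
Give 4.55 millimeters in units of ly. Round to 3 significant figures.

4.81e-19 ly

1 mm = 1.05700e-19 light-years.
4.55 × 1.05700e-19 ≈ 4.81e-19 ly.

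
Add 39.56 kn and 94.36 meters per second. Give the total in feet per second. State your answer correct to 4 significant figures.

39.56 kn = 66.7698 ft/s and 94.36 m/s = 309.580 ft/s.
66.7698 + 309.580 ≈ 376.3 ft/s.

376.3 ft/s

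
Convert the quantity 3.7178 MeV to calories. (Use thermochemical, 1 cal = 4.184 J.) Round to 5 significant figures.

1.4237e-13 calories

1 megaelectronvolt = 3.82929e-14 cal.
3.7178 × 3.82929e-14 ≈ 1.4237e-13 cal.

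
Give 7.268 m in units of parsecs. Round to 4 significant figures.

2.355e-16 parsecs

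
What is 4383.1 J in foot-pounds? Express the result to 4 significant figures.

1 joule = 0.737562 foot-pounds.
Then 4383.1 × 0.737562 ≈ 3233 ft·lbf.

3233 ft·lbf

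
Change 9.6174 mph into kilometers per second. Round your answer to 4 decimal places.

1 mile per hour = 0.000447040 kilometers per second.
Then 9.6174 × 0.000447040 ≈ 0.0043 km/s.

0.0043 kilometers per second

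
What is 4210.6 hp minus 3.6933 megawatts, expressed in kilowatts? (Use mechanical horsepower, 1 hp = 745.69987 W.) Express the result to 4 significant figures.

-553.5 kilowatts

4210.6 hp = 3139.84 kW and 3.6933 MW = 3693.30 kW.
3139.84 − 3693.30 ≈ -553.5 kW.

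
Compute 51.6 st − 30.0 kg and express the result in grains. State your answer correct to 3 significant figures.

4.59 × 10^6 gr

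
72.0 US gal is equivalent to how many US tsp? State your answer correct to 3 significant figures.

55300 US tsp

1 US gallon = 768.000 US tsp.
72.0 × 768.000 ≈ 55300 US tsp.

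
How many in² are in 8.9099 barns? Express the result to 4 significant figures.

1.381 × 10^-24 in²

1 barn = 1.55000 × 10^-25 in².
Then 8.9099 × 1.55000 × 10^-25 ≈ 1.381 × 10^-24 in².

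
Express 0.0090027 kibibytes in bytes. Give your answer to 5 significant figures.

9.2188 B

1 kibibyte = 1024.00 B.
Thus 0.0090027 × 1024.00 ≈ 9.2188 B.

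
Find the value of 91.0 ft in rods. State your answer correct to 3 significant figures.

5.52 rod

1 foot = 0.0606061 rod.
Thus 91.0 × 0.0606061 ≈ 5.52 rod.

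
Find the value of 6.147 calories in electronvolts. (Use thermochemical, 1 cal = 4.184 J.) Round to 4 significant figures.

1 cal = 2.61145e+19 eV.
So 6.147 × 2.61145e+19 ≈ 1.605e+20 eV.

1.605e+20 eV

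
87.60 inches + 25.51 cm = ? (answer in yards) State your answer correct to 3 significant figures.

2.71 yd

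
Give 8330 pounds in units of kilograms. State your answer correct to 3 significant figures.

1 pound = 0.453592 kilograms.
8330 × 0.453592 ≈ 3780 kg.

3780 kg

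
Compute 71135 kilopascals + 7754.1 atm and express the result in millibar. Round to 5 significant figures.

8.5682e+6 mbar

71135 kPa = 711350 mbar and 7754.1 atm = 7.85684e+6 mbar.
711350 + 7.85684e+6 ≈ 8.5682e+6 mbar.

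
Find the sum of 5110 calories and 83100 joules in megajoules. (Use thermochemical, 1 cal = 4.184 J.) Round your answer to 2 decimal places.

5110 cal = 0.0213802 MJ and 83100 J = 0.0831000 MJ.
0.0213802 + 0.0831000 ≈ 0.10 MJ.

0.10 MJ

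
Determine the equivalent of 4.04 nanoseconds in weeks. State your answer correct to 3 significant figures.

6.68e-15 wk

1 ns = 1.65344e-15 weeks.
4.04 × 1.65344e-15 ≈ 6.68e-15 wk.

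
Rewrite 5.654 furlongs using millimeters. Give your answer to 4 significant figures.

1.137e+6 millimeters

1 furlong = 201168 millimeters.
Then 5.654 × 201168 ≈ 1.137e+6 mm.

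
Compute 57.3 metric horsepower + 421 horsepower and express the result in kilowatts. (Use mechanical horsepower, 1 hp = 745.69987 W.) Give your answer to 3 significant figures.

356 kilowatts

57.3 PS = 42.1441 kW and 421 hp = 313.940 kW.
42.1441 + 313.940 ≈ 356 kW.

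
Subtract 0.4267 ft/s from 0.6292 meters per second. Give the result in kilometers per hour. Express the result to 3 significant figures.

1.80 km/h

0.6292 m/s = 2.26512 km/h and 0.4267 ft/s = 0.468209 km/h.
2.26512 − 0.468209 ≈ 1.80 km/h.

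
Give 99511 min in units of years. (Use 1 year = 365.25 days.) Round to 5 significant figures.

0.18920 years

1 min = 1.90129 × 10^-6 years.
Thus 99511 × 1.90129 × 10^-6 ≈ 0.18920 yr.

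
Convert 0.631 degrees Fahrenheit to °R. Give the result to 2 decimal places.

°R = °F + 459.67.
Applying the formula gives 460.30 °R.

460.30 °R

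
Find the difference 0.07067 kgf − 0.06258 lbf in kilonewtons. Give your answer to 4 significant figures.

0.0004147 kN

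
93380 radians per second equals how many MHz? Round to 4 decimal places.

1 rad/s = 1.59155e-7 megahertz.
So 93380 × 1.59155e-7 ≈ 0.0149 MHz.

0.0149 MHz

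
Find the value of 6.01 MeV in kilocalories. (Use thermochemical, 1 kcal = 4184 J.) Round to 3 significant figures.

2.30 × 10^-16 kilocalories

1 megaelectronvolt = 3.82929 × 10^-17 kcal.
So 6.01 × 3.82929 × 10^-17 ≈ 2.30 × 10^-16 kcal.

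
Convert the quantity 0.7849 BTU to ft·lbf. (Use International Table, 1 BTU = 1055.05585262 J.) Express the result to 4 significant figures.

610.8 ft·lbf

1 British thermal unit = 778.169 ft·lbf.
So 0.7849 × 778.169 ≈ 610.8 ft·lbf.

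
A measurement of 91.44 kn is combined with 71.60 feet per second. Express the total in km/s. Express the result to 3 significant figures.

0.0689 kilometers per second

91.44 kn = 0.0470408 km/s and 71.60 ft/s = 0.0218237 km/s.
0.0470408 + 0.0218237 ≈ 0.0689 km/s.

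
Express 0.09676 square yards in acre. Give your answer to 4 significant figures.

1.999 × 10^-5 acre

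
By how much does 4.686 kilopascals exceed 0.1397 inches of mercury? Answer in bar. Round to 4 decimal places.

4.686 kPa = 0.0468600 bar and 0.1397 inHg = 0.00473078 bar.
0.0468600 − 0.00473078 ≈ 0.0421 bar.

0.0421 bar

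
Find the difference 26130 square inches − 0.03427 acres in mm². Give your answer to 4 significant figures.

-1.218 × 10^8 square millimeters

26130 in² = 1.68580 × 10^7 mm² and 0.03427 acre = 1.38686 × 10^8 mm².
1.68580 × 10^7 − 1.38686 × 10^8 ≈ -1.218 × 10^8 mm².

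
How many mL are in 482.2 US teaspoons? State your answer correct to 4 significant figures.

1 US teaspoon = 4.92892 milliliters.
Then 482.2 × 4.92892 ≈ 2377 mL.

2377 milliliters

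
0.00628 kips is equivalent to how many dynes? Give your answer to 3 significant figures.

2.79e+6 dyn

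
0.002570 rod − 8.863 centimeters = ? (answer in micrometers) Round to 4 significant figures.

0.002570 rod = 12925.04 μm and 8.863 cm = 88630.00 μm.
12925.04 − 88630.00 ≈ -75700 μm.

-75700 micrometers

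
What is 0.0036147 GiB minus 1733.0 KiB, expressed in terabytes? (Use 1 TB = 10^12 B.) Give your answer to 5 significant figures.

2.1067 × 10^-6 terabytes

0.0036147 GiB = 3.88125 × 10^-6 TB and 1733.0 KiB = 1.77459 × 10^-6 TB.
3.88125 × 10^-6 − 1.77459 × 10^-6 ≈ 2.1067 × 10^-6 TB.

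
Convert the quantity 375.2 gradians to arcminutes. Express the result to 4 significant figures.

20260 arcmin

1 grad = 54.0000 arcmin.
375.2 × 54.0000 ≈ 20260 arcmin.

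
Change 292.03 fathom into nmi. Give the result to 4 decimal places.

0.2884 nautical miles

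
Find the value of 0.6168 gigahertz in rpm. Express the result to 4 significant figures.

1 gigahertz = 6.00000 × 10^10 revolutions per minute.
Thus 0.6168 × 6.00000 × 10^10 ≈ 3.701 × 10^10 rpm.

3.701 × 10^10 rpm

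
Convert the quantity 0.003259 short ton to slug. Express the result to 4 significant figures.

1 short ton = 62.1619 slug.
So 0.003259 × 62.1619 ≈ 0.2026 slug.

0.2026 slug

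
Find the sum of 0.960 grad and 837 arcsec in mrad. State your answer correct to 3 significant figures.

19.1 mrad

0.960 grad = 15.0796 mrad and 837 arcsec = 4.05789 mrad.
15.0796 + 4.05789 ≈ 19.1 mrad.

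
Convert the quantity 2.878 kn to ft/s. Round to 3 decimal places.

1 kn = 1.68781 ft/s.
Thus 2.878 × 1.68781 ≈ 4.858 ft/s.

4.858 ft/s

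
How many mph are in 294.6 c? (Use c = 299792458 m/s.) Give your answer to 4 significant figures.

1 speed of light = 6.70617e+8 mph.
So 294.6 × 6.70617e+8 ≈ 1.976e+11 mph.

1.976e+11 mph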